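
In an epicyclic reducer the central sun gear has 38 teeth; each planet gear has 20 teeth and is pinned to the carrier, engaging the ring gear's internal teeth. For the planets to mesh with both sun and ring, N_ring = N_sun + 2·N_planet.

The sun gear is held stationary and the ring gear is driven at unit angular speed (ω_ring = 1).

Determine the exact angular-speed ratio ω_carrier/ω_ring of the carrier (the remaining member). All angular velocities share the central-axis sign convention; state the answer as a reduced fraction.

39/58

N_ring = 38 + 2·20 = 78
38(ω_s−ω_c) = −78(ω_r−ω_c),  ω_s=0, ω_r=1
38(0−ω_c) = −78(1−ω_c)  ⇒  116ω_c = 78  ⇒  ω_c = 39/58
ω_c/ω_r = 39/58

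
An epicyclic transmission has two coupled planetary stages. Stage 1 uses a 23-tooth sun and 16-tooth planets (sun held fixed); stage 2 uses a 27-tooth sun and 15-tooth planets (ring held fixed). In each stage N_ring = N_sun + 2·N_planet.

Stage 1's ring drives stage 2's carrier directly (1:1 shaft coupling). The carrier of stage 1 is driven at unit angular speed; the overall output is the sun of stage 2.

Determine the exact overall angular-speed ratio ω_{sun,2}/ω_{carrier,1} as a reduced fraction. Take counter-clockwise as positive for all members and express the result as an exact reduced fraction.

728/165

Stage 1: N_ring = 23 + 2·16 = 55
Stage 1: 23(ω_s−ω_c) = −55(ω_r−ω_c),  ω_s=0, ω_c=1
Stage 1: ω_r = 1 − (23/55)(0−1) = 78/55
  ⇒ ω_r¹/ω_c¹ = 78/55
Stage 2: N_ring = 27 + 2·15 = 57
Stage 2: 27(ω_s−ω_c) = −57(ω_r−ω_c),  ω_r=0, ω_c=1
Stage 2: ω_s = 1 − (57/27)(0−1) = 28/9
  ⇒ ω_s²/ω_c² = 28/9
Coupling ω_c² = ω_r¹ ⇒ overall = 78/55 × 28/9 = 728/165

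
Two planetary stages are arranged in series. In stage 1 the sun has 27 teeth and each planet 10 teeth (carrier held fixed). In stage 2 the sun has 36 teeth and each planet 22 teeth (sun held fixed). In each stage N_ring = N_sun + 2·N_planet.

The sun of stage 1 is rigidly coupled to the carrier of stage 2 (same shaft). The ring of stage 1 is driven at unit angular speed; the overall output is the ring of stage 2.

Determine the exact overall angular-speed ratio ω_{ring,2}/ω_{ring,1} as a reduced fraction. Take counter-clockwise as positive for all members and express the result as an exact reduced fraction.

-1363/540

Stage 1: N_ring = 27 + 2·10 = 47
Stage 1: 27(ω_s−ω_c) = −47(ω_r−ω_c),  ω_c=0, ω_r=1
Stage 1: ω_s = 0 − (47/27)(1−0) = -47/27
  ⇒ ω_s¹/ω_r¹ = -47/27
Stage 2: N_ring = 36 + 2·22 = 80
Stage 2: 36(ω_s−ω_c) = −80(ω_r−ω_c),  ω_s=0, ω_c=1
Stage 2: ω_r = 1 − (36/80)(0−1) = 29/20
  ⇒ ω_r²/ω_c² = 29/20
Coupling ω_c² = ω_s¹ ⇒ overall = -47/27 × 29/20 = -1363/540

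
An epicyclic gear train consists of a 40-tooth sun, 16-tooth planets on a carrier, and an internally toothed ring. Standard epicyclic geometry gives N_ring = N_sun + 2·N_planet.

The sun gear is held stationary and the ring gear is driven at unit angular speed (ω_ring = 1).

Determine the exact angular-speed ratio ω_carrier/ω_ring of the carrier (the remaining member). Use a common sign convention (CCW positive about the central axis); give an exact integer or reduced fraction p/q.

9/14

N_ring = 40 + 2·16 = 72
40(ω_s−ω_c) = −72(ω_r−ω_c),  ω_s=0, ω_r=1
40(0−ω_c) = −72(1−ω_c)  ⇒  112ω_c = 72  ⇒  ω_c = 9/14
ω_c/ω_r = 9/14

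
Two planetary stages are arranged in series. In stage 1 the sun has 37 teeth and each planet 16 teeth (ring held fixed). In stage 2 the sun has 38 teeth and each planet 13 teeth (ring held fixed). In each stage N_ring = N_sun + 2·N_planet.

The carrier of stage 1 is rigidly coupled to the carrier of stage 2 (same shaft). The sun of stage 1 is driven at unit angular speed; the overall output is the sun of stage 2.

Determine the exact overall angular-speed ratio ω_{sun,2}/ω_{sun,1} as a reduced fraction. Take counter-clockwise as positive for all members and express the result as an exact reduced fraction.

Stage 1: N_ring = 37 + 2·16 = 69
Stage 1: 37(ω_s−ω_c) = −69(ω_r−ω_c),  ω_r=0, ω_s=1
Stage 1: 37(1−ω_c) = −69(0−ω_c)  ⇒  106ω_c = 37  ⇒  ω_c = 37/106
  ⇒ ω_c¹/ω_s¹ = 37/106
Stage 2: N_ring = 38 + 2·13 = 64
Stage 2: 38(ω_s−ω_c) = −64(ω_r−ω_c),  ω_r=0, ω_c=1
Stage 2: ω_s = 1 − (64/38)(0−1) = 51/19
  ⇒ ω_s²/ω_c² = 51/19
Coupling ω_c² = ω_c¹ ⇒ overall = 37/106 × 51/19 = 1887/2014

1887/2014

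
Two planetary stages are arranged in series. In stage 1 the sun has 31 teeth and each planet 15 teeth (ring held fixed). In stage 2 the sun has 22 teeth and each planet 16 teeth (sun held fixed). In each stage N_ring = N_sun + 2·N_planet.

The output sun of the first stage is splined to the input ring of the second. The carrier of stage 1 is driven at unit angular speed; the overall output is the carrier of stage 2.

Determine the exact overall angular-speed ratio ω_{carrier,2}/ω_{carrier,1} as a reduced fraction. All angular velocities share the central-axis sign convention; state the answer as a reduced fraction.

Stage 1: N_ring = 31 + 2·15 = 61
Stage 1: 31(ω_s−ω_c) = −61(ω_r−ω_c),  ω_r=0, ω_c=1
Stage 1: ω_s = 1 − (61/31)(0−1) = 92/31
  ⇒ ω_s¹/ω_c¹ = 92/31
Stage 2: N_ring = 22 + 2·16 = 54
Stage 2: 22(ω_s−ω_c) = −54(ω_r−ω_c),  ω_s=0, ω_r=1
Stage 2: 22(0−ω_c) = −54(1−ω_c)  ⇒  76ω_c = 54  ⇒  ω_c = 27/38
  ⇒ ω_c²/ω_r² = 27/38
Coupling ω_r² = ω_s¹ ⇒ overall = 92/31 × 27/38 = 1242/589

1242/589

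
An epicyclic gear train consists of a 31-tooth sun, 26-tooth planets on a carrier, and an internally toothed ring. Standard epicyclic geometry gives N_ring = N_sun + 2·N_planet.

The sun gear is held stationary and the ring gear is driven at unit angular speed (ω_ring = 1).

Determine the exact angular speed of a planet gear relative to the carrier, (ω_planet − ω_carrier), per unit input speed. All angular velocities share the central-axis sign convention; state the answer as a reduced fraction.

2573/2964

N_ring = 31 + 2·26 = 83
31(ω_s−ω_c) = −83(ω_r−ω_c),  ω_s=0, ω_r=1
31(0−ω_c) = −83(1−ω_c)  ⇒  114ω_c = 83  ⇒  ω_c = 83/114
sun–planet: 31·(0−83/114) = −26·(ω_p−ω_c)  ⇒  ω_p−ω_c = −(31/26)·(-83/114) = 2573/2964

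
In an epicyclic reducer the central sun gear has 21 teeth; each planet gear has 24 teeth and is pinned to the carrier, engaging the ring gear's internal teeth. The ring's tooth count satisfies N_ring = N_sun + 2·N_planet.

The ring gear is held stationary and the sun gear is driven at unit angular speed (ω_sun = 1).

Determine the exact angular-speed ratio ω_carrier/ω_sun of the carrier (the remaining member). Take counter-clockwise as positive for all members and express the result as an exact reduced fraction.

7/30

N_ring = 21 + 2·24 = 69
21(ω_s−ω_c) = −69(ω_r−ω_c),  ω_r=0, ω_s=1
21(1−ω_c) = −69(0−ω_c)  ⇒  90ω_c = 21  ⇒  ω_c = 7/30
ω_c/ω_s = 7/30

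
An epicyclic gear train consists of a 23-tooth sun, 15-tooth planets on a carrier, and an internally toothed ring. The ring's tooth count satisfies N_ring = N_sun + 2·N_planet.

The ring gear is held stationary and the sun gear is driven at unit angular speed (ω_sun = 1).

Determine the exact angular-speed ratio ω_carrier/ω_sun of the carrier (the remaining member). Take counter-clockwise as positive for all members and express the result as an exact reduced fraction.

23/76

N_ring = 23 + 2·15 = 53
23(ω_s−ω_c) = −53(ω_r−ω_c),  ω_r=0, ω_s=1
23(1−ω_c) = −53(0−ω_c)  ⇒  76ω_c = 23  ⇒  ω_c = 23/76
ω_c/ω_s = 23/76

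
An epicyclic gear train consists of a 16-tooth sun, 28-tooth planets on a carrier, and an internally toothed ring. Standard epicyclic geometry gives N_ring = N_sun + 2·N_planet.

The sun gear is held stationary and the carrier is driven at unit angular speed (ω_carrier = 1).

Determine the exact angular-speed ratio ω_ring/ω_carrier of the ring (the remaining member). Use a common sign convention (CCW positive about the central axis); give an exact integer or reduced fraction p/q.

N_ring = 16 + 2·28 = 72
16(ω_s−ω_c) = −72(ω_r−ω_c),  ω_s=0, ω_c=1
ω_r = 1 − (16/72)(0−1) = 11/9
ω_r/ω_c = 11/9

11/9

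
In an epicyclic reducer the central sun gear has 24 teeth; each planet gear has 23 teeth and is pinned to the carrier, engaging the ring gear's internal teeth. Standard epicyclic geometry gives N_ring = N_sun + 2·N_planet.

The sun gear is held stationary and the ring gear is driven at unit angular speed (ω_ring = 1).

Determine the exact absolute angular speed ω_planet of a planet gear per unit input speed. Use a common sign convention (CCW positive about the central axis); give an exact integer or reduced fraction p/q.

N_ring = 24 + 2·23 = 70
24(ω_s−ω_c) = −70(ω_r−ω_c),  ω_s=0, ω_r=1
24(0−ω_c) = −70(1−ω_c)  ⇒  94ω_c = 70  ⇒  ω_c = 35/47
sun–planet: 24·(0−35/47) = −23·(ω_p−ω_c)  ⇒  ω_p−ω_c = −(24/23)·(-35/47) = 840/1081
ω_p = 35/47 + 840/1081 = 35/23

35/23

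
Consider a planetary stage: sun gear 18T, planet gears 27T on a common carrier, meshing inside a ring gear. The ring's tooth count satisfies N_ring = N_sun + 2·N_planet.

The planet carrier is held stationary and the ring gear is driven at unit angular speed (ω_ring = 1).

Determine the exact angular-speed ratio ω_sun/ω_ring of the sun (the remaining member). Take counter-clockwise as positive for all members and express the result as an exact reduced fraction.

N_ring = 18 + 2·27 = 72
18(ω_s−ω_c) = −72(ω_r−ω_c),  ω_c=0, ω_r=1
ω_s = 0 − (72/18)(1−0) = -4
ω_s/ω_r = -4

-4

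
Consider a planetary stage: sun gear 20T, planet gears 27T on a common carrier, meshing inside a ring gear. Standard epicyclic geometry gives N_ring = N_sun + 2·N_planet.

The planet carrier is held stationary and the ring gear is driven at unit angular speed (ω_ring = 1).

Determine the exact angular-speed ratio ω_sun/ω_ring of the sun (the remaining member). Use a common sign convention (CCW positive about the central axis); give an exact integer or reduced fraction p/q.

N_ring = 20 + 2·27 = 74
20(ω_s−ω_c) = −74(ω_r−ω_c),  ω_c=0, ω_r=1
ω_s = 0 − (74/20)(1−0) = -37/10
ω_s/ω_r = -37/10

-37/10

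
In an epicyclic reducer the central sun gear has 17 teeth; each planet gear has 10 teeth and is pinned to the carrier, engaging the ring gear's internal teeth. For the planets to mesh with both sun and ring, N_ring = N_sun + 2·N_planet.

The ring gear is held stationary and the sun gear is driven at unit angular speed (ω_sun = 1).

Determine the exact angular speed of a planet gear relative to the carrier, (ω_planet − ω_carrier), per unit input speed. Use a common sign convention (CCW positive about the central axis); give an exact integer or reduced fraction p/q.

-629/540

N_ring = 17 + 2·10 = 37
17(ω_s−ω_c) = −37(ω_r−ω_c),  ω_r=0, ω_s=1
17(1−ω_c) = −37(0−ω_c)  ⇒  54ω_c = 17  ⇒  ω_c = 17/54
sun–planet: 17·(1−17/54) = −10·(ω_p−ω_c)  ⇒  ω_p−ω_c = −(17/10)·(37/54) = -629/540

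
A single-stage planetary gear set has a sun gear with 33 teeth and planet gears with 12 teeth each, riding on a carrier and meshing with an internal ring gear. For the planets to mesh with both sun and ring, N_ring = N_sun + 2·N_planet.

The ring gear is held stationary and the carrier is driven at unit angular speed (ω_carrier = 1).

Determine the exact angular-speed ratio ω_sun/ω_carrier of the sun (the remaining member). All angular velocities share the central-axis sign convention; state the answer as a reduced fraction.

N_ring = 33 + 2·12 = 57
33(ω_s−ω_c) = −57(ω_r−ω_c),  ω_r=0, ω_c=1
ω_s = 1 − (57/33)(0−1) = 30/11
ω_s/ω_c = 30/11

30/11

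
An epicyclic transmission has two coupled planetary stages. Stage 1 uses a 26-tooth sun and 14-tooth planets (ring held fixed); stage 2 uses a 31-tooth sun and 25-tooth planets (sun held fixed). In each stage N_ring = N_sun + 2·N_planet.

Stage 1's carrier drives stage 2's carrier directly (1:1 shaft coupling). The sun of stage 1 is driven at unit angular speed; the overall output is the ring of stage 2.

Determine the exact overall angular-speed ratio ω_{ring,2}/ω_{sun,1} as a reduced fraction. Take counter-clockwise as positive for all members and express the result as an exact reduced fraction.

Stage 1: N_ring = 26 + 2·14 = 54
Stage 1: 26(ω_s−ω_c) = −54(ω_r−ω_c),  ω_r=0, ω_s=1
Stage 1: 26(1−ω_c) = −54(0−ω_c)  ⇒  80ω_c = 26  ⇒  ω_c = 13/40
  ⇒ ω_c¹/ω_s¹ = 13/40
Stage 2: N_ring = 31 + 2·25 = 81
Stage 2: 31(ω_s−ω_c) = −81(ω_r−ω_c),  ω_s=0, ω_c=1
Stage 2: ω_r = 1 − (31/81)(0−1) = 112/81
  ⇒ ω_r²/ω_c² = 112/81
Coupling ω_c² = ω_c¹ ⇒ overall = 13/40 × 112/81 = 182/405

182/405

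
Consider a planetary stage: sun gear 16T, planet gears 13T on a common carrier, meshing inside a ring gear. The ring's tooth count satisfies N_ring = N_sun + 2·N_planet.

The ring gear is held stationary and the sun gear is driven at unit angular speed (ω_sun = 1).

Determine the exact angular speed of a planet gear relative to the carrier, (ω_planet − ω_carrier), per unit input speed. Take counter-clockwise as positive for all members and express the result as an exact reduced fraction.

-336/377

N_ring = 16 + 2·13 = 42
16(ω_s−ω_c) = −42(ω_r−ω_c),  ω_r=0, ω_s=1
16(1−ω_c) = −42(0−ω_c)  ⇒  58ω_c = 16  ⇒  ω_c = 8/29
sun–planet: 16·(1−8/29) = −13·(ω_p−ω_c)  ⇒  ω_p−ω_c = −(16/13)·(21/29) = -336/377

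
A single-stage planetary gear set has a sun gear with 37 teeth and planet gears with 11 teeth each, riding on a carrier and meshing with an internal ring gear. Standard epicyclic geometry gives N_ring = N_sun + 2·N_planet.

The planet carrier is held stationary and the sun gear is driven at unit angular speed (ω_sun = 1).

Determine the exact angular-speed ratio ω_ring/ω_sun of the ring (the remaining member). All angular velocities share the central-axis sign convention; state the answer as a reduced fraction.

N_ring = 37 + 2·11 = 59
37(ω_s−ω_c) = −59(ω_r−ω_c),  ω_c=0, ω_s=1
ω_r = 0 − (37/59)(1−0) = -37/59
ω_r/ω_s = -37/59

-37/59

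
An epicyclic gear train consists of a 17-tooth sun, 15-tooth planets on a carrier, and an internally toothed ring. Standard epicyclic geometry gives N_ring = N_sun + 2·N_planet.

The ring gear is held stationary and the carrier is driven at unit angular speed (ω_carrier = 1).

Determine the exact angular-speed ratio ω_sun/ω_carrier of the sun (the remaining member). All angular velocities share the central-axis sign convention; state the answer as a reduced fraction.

N_ring = 17 + 2·15 = 47
17(ω_s−ω_c) = −47(ω_r−ω_c),  ω_r=0, ω_c=1
ω_s = 1 − (47/17)(0−1) = 64/17
ω_s/ω_c = 64/17

64/17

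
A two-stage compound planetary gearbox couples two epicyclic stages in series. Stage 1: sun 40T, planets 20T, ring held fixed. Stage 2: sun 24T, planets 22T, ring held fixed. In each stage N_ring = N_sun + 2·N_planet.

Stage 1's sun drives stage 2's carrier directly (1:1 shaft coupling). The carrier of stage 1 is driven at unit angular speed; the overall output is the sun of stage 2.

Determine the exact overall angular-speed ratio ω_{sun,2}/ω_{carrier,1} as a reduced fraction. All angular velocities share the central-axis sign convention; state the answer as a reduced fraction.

23/2

Stage 1: N_ring = 40 + 2·20 = 80
Stage 1: 40(ω_s−ω_c) = −80(ω_r−ω_c),  ω_r=0, ω_c=1
Stage 1: ω_s = 1 − (80/40)(0−1) = 3
  ⇒ ω_s¹/ω_c¹ = 3
Stage 2: N_ring = 24 + 2·22 = 68
Stage 2: 24(ω_s−ω_c) = −68(ω_r−ω_c),  ω_r=0, ω_c=1
Stage 2: ω_s = 1 − (68/24)(0−1) = 23/6
  ⇒ ω_s²/ω_c² = 23/6
Coupling ω_c² = ω_s¹ ⇒ overall = 3 × 23/6 = 23/2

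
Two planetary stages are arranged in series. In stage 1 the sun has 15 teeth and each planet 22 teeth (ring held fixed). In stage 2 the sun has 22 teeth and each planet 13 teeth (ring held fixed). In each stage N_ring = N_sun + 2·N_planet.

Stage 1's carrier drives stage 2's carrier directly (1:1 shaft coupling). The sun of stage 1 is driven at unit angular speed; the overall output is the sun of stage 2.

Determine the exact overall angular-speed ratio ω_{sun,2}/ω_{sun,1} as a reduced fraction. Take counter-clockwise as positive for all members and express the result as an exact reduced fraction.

Stage 1: N_ring = 15 + 2·22 = 59
Stage 1: 15(ω_s−ω_c) = −59(ω_r−ω_c),  ω_r=0, ω_s=1
Stage 1: 15(1−ω_c) = −59(0−ω_c)  ⇒  74ω_c = 15  ⇒  ω_c = 15/74
  ⇒ ω_c¹/ω_s¹ = 15/74
Stage 2: N_ring = 22 + 2·13 = 48
Stage 2: 22(ω_s−ω_c) = −48(ω_r−ω_c),  ω_r=0, ω_c=1
Stage 2: ω_s = 1 − (48/22)(0−1) = 35/11
  ⇒ ω_s²/ω_c² = 35/11
Coupling ω_c² = ω_c¹ ⇒ overall = 15/74 × 35/11 = 525/814

525/814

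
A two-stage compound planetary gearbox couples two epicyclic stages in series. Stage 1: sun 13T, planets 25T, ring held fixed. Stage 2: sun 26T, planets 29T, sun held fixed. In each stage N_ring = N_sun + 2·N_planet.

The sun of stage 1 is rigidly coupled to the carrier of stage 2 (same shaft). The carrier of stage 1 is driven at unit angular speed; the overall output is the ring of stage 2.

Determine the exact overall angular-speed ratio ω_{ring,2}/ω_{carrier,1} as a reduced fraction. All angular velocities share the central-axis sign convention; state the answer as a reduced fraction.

2090/273

Stage 1: N_ring = 13 + 2·25 = 63
Stage 1: 13(ω_s−ω_c) = −63(ω_r−ω_c),  ω_r=0, ω_c=1
Stage 1: ω_s = 1 − (63/13)(0−1) = 76/13
  ⇒ ω_s¹/ω_c¹ = 76/13
Stage 2: N_ring = 26 + 2·29 = 84
Stage 2: 26(ω_s−ω_c) = −84(ω_r−ω_c),  ω_s=0, ω_c=1
Stage 2: ω_r = 1 − (26/84)(0−1) = 55/42
  ⇒ ω_r²/ω_c² = 55/42
Coupling ω_c² = ω_s¹ ⇒ overall = 76/13 × 55/42 = 2090/273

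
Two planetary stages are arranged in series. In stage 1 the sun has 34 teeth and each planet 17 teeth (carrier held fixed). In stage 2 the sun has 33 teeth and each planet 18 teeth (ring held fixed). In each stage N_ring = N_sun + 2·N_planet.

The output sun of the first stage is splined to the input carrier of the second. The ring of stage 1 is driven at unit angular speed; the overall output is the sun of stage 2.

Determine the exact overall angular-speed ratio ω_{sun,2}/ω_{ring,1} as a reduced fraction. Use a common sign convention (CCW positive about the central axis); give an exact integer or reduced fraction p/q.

-68/11

Stage 1: N_ring = 34 + 2·17 = 68
Stage 1: 34(ω_s−ω_c) = −68(ω_r−ω_c),  ω_c=0, ω_r=1
Stage 1: ω_s = 0 − (68/34)(1−0) = -2
  ⇒ ω_s¹/ω_r¹ = -2
Stage 2: N_ring = 33 + 2·18 = 69
Stage 2: 33(ω_s−ω_c) = −69(ω_r−ω_c),  ω_r=0, ω_c=1
Stage 2: ω_s = 1 − (69/33)(0−1) = 34/11
  ⇒ ω_s²/ω_c² = 34/11
Coupling ω_c² = ω_s¹ ⇒ overall = -2 × 34/11 = -68/11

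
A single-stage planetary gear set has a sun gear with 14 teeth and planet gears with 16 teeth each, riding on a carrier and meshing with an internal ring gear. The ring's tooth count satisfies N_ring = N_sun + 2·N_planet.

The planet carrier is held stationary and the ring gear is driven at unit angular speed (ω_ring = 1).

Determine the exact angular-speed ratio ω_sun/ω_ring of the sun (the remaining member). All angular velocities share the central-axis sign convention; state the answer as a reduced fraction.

-23/7

N_ring = 14 + 2·16 = 46
14(ω_s−ω_c) = −46(ω_r−ω_c),  ω_c=0, ω_r=1
ω_s = 0 − (46/14)(1−0) = -23/7
ω_s/ω_r = -23/7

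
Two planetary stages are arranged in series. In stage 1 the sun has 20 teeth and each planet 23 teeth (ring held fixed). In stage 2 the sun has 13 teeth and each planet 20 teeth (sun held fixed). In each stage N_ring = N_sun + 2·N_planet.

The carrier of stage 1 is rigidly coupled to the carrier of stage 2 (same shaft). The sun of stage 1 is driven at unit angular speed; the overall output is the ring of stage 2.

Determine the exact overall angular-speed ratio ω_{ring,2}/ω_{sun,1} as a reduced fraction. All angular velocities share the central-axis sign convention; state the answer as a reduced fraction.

660/2279

Stage 1: N_ring = 20 + 2·23 = 66
Stage 1: 20(ω_s−ω_c) = −66(ω_r−ω_c),  ω_r=0, ω_s=1
Stage 1: 20(1−ω_c) = −66(0−ω_c)  ⇒  86ω_c = 20  ⇒  ω_c = 10/43
  ⇒ ω_c¹/ω_s¹ = 10/43
Stage 2: N_ring = 13 + 2·20 = 53
Stage 2: 13(ω_s−ω_c) = −53(ω_r−ω_c),  ω_s=0, ω_c=1
Stage 2: ω_r = 1 − (13/53)(0−1) = 66/53
  ⇒ ω_r²/ω_c² = 66/53
Coupling ω_c² = ω_c¹ ⇒ overall = 10/43 × 66/53 = 660/2279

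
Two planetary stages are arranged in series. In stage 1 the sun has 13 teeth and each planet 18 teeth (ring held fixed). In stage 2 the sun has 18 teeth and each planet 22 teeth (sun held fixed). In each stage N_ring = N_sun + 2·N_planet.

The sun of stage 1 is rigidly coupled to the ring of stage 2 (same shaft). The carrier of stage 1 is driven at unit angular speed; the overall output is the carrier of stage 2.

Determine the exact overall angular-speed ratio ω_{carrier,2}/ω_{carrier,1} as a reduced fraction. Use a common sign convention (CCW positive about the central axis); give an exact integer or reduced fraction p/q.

961/260

Stage 1: N_ring = 13 + 2·18 = 49
Stage 1: 13(ω_s−ω_c) = −49(ω_r−ω_c),  ω_r=0, ω_c=1
Stage 1: ω_s = 1 − (49/13)(0−1) = 62/13
  ⇒ ω_s¹/ω_c¹ = 62/13
Stage 2: N_ring = 18 + 2·22 = 62
Stage 2: 18(ω_s−ω_c) = −62(ω_r−ω_c),  ω_s=0, ω_r=1
Stage 2: 18(0−ω_c) = −62(1−ω_c)  ⇒  80ω_c = 62  ⇒  ω_c = 31/40
  ⇒ ω_c²/ω_r² = 31/40
Coupling ω_r² = ω_s¹ ⇒ overall = 62/13 × 31/40 = 961/260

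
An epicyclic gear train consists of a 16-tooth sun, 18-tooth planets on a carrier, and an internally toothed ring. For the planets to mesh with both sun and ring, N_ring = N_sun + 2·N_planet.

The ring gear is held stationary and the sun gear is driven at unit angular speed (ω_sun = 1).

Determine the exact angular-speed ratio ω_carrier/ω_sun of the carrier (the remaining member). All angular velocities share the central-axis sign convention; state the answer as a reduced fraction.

N_ring = 16 + 2·18 = 52
16(ω_s−ω_c) = −52(ω_r−ω_c),  ω_r=0, ω_s=1
16(1−ω_c) = −52(0−ω_c)  ⇒  68ω_c = 16  ⇒  ω_c = 4/17
ω_c/ω_s = 4/17

4/17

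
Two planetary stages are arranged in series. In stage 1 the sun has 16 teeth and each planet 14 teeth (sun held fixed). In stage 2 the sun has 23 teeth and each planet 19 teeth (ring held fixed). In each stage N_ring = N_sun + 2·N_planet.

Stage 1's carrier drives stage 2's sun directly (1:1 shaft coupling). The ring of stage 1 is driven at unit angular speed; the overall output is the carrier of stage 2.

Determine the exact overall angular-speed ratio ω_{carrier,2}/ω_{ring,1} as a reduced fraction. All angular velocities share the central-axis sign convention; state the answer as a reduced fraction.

253/1260

Stage 1: N_ring = 16 + 2·14 = 44
Stage 1: 16(ω_s−ω_c) = −44(ω_r−ω_c),  ω_s=0, ω_r=1
Stage 1: 16(0−ω_c) = −44(1−ω_c)  ⇒  60ω_c = 44  ⇒  ω_c = 11/15
  ⇒ ω_c¹/ω_r¹ = 11/15
Stage 2: N_ring = 23 + 2·19 = 61
Stage 2: 23(ω_s−ω_c) = −61(ω_r−ω_c),  ω_r=0, ω_s=1
Stage 2: 23(1−ω_c) = −61(0−ω_c)  ⇒  84ω_c = 23  ⇒  ω_c = 23/84
  ⇒ ω_c²/ω_s² = 23/84
Coupling ω_s² = ω_c¹ ⇒ overall = 11/15 × 23/84 = 253/1260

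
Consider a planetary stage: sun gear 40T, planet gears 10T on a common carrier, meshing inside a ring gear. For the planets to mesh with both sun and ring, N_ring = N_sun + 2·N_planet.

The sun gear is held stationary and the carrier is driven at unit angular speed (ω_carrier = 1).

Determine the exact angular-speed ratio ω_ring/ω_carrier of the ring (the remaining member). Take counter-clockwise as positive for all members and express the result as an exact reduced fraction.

5/3

N_ring = 40 + 2·10 = 60
40(ω_s−ω_c) = −60(ω_r−ω_c),  ω_s=0, ω_c=1
ω_r = 1 − (40/60)(0−1) = 5/3
ω_r/ω_c = 5/3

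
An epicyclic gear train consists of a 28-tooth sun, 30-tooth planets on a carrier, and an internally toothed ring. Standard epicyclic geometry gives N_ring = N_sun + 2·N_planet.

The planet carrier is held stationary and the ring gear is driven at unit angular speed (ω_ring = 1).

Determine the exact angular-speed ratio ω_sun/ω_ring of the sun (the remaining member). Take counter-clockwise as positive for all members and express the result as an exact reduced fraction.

-22/7

N_ring = 28 + 2·30 = 88
28(ω_s−ω_c) = −88(ω_r−ω_c),  ω_c=0, ω_r=1
ω_s = 0 − (88/28)(1−0) = -22/7
ω_s/ω_r = -22/7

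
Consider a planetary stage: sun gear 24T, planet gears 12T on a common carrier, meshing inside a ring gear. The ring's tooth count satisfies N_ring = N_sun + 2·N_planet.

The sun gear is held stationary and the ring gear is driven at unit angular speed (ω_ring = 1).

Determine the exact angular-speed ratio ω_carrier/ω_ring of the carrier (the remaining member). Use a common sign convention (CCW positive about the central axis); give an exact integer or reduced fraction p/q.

2/3

N_ring = 24 + 2·12 = 48
24(ω_s−ω_c) = −48(ω_r−ω_c),  ω_s=0, ω_r=1
24(0−ω_c) = −48(1−ω_c)  ⇒  72ω_c = 48  ⇒  ω_c = 2/3
ω_c/ω_r = 2/3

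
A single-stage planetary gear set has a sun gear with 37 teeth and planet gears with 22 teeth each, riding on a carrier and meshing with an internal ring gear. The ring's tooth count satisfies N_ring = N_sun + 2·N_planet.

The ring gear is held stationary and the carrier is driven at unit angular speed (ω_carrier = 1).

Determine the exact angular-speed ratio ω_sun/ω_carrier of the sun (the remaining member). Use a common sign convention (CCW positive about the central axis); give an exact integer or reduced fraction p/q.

N_ring = 37 + 2·22 = 81
37(ω_s−ω_c) = −81(ω_r−ω_c),  ω_r=0, ω_c=1
ω_s = 1 − (81/37)(0−1) = 118/37
ω_s/ω_c = 118/37

118/37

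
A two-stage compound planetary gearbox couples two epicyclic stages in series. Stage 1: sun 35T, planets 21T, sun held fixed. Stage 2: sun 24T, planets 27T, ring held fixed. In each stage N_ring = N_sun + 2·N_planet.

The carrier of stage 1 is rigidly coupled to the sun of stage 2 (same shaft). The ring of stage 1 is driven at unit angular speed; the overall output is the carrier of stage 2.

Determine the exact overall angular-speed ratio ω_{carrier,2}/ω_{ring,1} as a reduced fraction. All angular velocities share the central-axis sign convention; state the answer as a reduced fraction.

Stage 1: N_ring = 35 + 2·21 = 77
Stage 1: 35(ω_s−ω_c) = −77(ω_r−ω_c),  ω_s=0, ω_r=1
Stage 1: 35(0−ω_c) = −77(1−ω_c)  ⇒  112ω_c = 77  ⇒  ω_c = 11/16
  ⇒ ω_c¹/ω_r¹ = 11/16
Stage 2: N_ring = 24 + 2·27 = 78
Stage 2: 24(ω_s−ω_c) = −78(ω_r−ω_c),  ω_r=0, ω_s=1
Stage 2: 24(1−ω_c) = −78(0−ω_c)  ⇒  102ω_c = 24  ⇒  ω_c = 4/17
  ⇒ ω_c²/ω_s² = 4/17
Coupling ω_s² = ω_c¹ ⇒ overall = 11/16 × 4/17 = 11/68

11/68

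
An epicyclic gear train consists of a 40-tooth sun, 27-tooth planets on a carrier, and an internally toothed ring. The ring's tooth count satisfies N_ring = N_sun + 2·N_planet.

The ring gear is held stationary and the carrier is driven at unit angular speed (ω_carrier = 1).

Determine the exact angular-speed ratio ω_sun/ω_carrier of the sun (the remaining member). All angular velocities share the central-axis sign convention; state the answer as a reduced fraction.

N_ring = 40 + 2·27 = 94
40(ω_s−ω_c) = −94(ω_r−ω_c),  ω_r=0, ω_c=1
ω_s = 1 − (94/40)(0−1) = 67/20
ω_s/ω_c = 67/20

67/20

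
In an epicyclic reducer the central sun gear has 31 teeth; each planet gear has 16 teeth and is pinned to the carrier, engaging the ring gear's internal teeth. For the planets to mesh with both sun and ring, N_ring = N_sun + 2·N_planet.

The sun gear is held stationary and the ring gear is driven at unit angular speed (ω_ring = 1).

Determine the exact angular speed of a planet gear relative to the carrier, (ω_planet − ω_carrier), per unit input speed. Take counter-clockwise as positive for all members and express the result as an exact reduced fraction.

N_ring = 31 + 2·16 = 63
31(ω_s−ω_c) = −63(ω_r−ω_c),  ω_s=0, ω_r=1
31(0−ω_c) = −63(1−ω_c)  ⇒  94ω_c = 63  ⇒  ω_c = 63/94
sun–planet: 31·(0−63/94) = −16·(ω_p−ω_c)  ⇒  ω_p−ω_c = −(31/16)·(-63/94) = 1953/1504

1953/1504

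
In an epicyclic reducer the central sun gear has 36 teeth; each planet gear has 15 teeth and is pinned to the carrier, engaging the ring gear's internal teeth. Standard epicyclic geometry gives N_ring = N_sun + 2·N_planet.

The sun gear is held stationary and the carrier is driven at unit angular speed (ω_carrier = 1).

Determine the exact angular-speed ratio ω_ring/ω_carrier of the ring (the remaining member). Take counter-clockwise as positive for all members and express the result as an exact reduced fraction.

17/11

N_ring = 36 + 2·15 = 66
36(ω_s−ω_c) = −66(ω_r−ω_c),  ω_s=0, ω_c=1
ω_r = 1 − (36/66)(0−1) = 17/11
ω_r/ω_c = 17/11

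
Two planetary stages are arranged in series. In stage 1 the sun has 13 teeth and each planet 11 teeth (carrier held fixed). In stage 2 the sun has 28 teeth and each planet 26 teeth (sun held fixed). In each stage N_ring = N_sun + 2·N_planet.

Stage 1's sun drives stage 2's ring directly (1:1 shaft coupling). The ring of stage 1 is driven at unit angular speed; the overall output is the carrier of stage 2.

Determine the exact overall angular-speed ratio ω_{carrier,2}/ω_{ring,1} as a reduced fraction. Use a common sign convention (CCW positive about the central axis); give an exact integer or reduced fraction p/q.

Stage 1: N_ring = 13 + 2·11 = 35
Stage 1: 13(ω_s−ω_c) = −35(ω_r−ω_c),  ω_c=0, ω_r=1
Stage 1: ω_s = 0 − (35/13)(1−0) = -35/13
  ⇒ ω_s¹/ω_r¹ = -35/13
Stage 2: N_ring = 28 + 2·26 = 80
Stage 2: 28(ω_s−ω_c) = −80(ω_r−ω_c),  ω_s=0, ω_r=1
Stage 2: 28(0−ω_c) = −80(1−ω_c)  ⇒  108ω_c = 80  ⇒  ω_c = 20/27
  ⇒ ω_c²/ω_r² = 20/27
Coupling ω_r² = ω_s¹ ⇒ overall = -35/13 × 20/27 = -700/351

-700/351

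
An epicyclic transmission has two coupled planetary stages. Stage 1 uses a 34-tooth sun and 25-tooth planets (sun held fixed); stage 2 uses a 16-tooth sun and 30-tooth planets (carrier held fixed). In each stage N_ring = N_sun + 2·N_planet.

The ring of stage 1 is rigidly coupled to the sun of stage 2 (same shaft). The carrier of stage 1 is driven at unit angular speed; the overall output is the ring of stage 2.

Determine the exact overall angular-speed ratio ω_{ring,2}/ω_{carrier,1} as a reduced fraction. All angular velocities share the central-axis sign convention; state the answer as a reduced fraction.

Stage 1: N_ring = 34 + 2·25 = 84
Stage 1: 34(ω_s−ω_c) = −84(ω_r−ω_c),  ω_s=0, ω_c=1
Stage 1: ω_r = 1 − (34/84)(0−1) = 59/42
  ⇒ ω_r¹/ω_c¹ = 59/42
Stage 2: N_ring = 16 + 2·30 = 76
Stage 2: 16(ω_s−ω_c) = −76(ω_r−ω_c),  ω_c=0, ω_s=1
Stage 2: ω_r = 0 − (16/76)(1−0) = -4/19
  ⇒ ω_r²/ω_s² = -4/19
Coupling ω_s² = ω_r¹ ⇒ overall = 59/42 × -4/19 = -118/399

-118/399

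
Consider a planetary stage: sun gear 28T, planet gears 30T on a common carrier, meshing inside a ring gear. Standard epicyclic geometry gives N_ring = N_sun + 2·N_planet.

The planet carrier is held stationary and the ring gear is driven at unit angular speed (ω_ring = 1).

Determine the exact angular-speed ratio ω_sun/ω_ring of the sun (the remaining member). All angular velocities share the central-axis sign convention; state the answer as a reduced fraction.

N_ring = 28 + 2·30 = 88
28(ω_s−ω_c) = −88(ω_r−ω_c),  ω_c=0, ω_r=1
ω_s = 0 − (88/28)(1−0) = -22/7
ω_s/ω_r = -22/7

-22/7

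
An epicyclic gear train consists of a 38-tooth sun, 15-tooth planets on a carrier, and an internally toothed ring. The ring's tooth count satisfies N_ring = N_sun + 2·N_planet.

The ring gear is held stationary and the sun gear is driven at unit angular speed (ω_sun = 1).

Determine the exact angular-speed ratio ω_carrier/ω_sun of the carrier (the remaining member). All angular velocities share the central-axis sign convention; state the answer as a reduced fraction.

N_ring = 38 + 2·15 = 68
38(ω_s−ω_c) = −68(ω_r−ω_c),  ω_r=0, ω_s=1
38(1−ω_c) = −68(0−ω_c)  ⇒  106ω_c = 38  ⇒  ω_c = 19/53
ω_c/ω_s = 19/53

19/53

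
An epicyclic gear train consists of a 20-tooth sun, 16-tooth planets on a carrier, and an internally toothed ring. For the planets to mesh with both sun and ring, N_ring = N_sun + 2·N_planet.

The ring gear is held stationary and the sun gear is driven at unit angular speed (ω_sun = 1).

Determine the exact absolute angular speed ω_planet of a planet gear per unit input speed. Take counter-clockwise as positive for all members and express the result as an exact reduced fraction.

-5/8

N_ring = 20 + 2·16 = 52
20(ω_s−ω_c) = −52(ω_r−ω_c),  ω_r=0, ω_s=1
20(1−ω_c) = −52(0−ω_c)  ⇒  72ω_c = 20  ⇒  ω_c = 5/18
sun–planet: 20·(1−5/18) = −16·(ω_p−ω_c)  ⇒  ω_p−ω_c = −(20/16)·(13/18) = -65/72
ω_p = 5/18 − 65/72 = -5/8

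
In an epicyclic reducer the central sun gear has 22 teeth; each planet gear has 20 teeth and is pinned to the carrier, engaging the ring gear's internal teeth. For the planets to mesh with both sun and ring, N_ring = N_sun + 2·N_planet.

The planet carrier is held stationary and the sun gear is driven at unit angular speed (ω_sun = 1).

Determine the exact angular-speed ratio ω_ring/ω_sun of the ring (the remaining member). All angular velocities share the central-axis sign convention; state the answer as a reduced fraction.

N_ring = 22 + 2·20 = 62
22(ω_s−ω_c) = −62(ω_r−ω_c),  ω_c=0, ω_s=1
ω_r = 0 − (22/62)(1−0) = -11/31
ω_r/ω_s = -11/31

-11/31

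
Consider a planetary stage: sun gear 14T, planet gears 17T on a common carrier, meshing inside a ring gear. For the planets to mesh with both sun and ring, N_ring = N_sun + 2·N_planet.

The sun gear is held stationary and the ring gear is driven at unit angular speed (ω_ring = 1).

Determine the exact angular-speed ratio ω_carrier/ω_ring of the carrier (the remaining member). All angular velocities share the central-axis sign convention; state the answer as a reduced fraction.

N_ring = 14 + 2·17 = 48
14(ω_s−ω_c) = −48(ω_r−ω_c),  ω_s=0, ω_r=1
14(0−ω_c) = −48(1−ω_c)  ⇒  62ω_c = 48  ⇒  ω_c = 24/31
ω_c/ω_r = 24/31

24/31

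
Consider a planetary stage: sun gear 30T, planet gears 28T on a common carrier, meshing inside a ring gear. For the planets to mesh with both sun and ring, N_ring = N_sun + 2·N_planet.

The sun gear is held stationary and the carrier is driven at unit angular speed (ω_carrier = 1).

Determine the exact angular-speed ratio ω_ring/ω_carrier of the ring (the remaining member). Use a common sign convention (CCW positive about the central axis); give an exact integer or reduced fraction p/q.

58/43

N_ring = 30 + 2·28 = 86
30(ω_s−ω_c) = −86(ω_r−ω_c),  ω_s=0, ω_c=1
ω_r = 1 − (30/86)(0−1) = 58/43
ω_r/ω_c = 58/43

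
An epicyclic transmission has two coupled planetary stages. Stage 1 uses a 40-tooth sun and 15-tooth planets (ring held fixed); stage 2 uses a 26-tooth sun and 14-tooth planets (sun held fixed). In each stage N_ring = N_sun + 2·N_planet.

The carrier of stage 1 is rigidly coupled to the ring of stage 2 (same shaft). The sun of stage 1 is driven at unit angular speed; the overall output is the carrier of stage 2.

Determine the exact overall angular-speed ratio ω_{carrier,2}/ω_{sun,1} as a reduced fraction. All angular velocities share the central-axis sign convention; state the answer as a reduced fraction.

27/110

Stage 1: N_ring = 40 + 2·15 = 70
Stage 1: 40(ω_s−ω_c) = −70(ω_r−ω_c),  ω_r=0, ω_s=1
Stage 1: 40(1−ω_c) = −70(0−ω_c)  ⇒  110ω_c = 40  ⇒  ω_c = 4/11
  ⇒ ω_c¹/ω_s¹ = 4/11
Stage 2: N_ring = 26 + 2·14 = 54
Stage 2: 26(ω_s−ω_c) = −54(ω_r−ω_c),  ω_s=0, ω_r=1
Stage 2: 26(0−ω_c) = −54(1−ω_c)  ⇒  80ω_c = 54  ⇒  ω_c = 27/40
  ⇒ ω_c²/ω_r² = 27/40
Coupling ω_r² = ω_c¹ ⇒ overall = 4/11 × 27/40 = 27/110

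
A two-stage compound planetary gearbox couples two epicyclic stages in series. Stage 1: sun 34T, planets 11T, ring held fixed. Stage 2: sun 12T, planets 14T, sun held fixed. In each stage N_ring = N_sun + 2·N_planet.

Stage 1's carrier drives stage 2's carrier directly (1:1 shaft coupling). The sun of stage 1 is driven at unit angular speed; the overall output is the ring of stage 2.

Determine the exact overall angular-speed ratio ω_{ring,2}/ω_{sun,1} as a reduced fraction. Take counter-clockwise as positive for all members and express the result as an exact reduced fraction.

221/450

Stage 1: N_ring = 34 + 2·11 = 56
Stage 1: 34(ω_s−ω_c) = −56(ω_r−ω_c),  ω_r=0, ω_s=1
Stage 1: 34(1−ω_c) = −56(0−ω_c)  ⇒  90ω_c = 34  ⇒  ω_c = 17/45
  ⇒ ω_c¹/ω_s¹ = 17/45
Stage 2: N_ring = 12 + 2·14 = 40
Stage 2: 12(ω_s−ω_c) = −40(ω_r−ω_c),  ω_s=0, ω_c=1
Stage 2: ω_r = 1 − (12/40)(0−1) = 13/10
  ⇒ ω_r²/ω_c² = 13/10
Coupling ω_c² = ω_c¹ ⇒ overall = 17/45 × 13/10 = 221/450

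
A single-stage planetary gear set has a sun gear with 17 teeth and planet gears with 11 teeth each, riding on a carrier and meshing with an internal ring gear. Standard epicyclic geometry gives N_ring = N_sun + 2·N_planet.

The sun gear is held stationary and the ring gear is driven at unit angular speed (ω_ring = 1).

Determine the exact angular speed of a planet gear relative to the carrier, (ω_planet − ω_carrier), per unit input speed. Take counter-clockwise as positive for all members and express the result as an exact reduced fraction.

663/616

N_ring = 17 + 2·11 = 39
17(ω_s−ω_c) = −39(ω_r−ω_c),  ω_s=0, ω_r=1
17(0−ω_c) = −39(1−ω_c)  ⇒  56ω_c = 39  ⇒  ω_c = 39/56
sun–planet: 17·(0−39/56) = −11·(ω_p−ω_c)  ⇒  ω_p−ω_c = −(17/11)·(-39/56) = 663/616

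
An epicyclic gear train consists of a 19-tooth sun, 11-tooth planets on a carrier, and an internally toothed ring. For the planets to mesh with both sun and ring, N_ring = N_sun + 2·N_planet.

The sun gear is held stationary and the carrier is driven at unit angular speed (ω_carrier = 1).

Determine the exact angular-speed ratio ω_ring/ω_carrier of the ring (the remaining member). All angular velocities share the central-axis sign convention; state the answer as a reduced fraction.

60/41

N_ring = 19 + 2·11 = 41
19(ω_s−ω_c) = −41(ω_r−ω_c),  ω_s=0, ω_c=1
ω_r = 1 − (19/41)(0−1) = 60/41
ω_r/ω_c = 60/41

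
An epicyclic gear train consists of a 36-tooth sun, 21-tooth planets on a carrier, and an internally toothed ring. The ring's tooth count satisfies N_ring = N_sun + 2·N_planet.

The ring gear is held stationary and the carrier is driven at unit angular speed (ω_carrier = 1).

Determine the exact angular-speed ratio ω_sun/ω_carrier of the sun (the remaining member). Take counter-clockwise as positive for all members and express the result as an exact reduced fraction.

19/6

N_ring = 36 + 2·21 = 78
36(ω_s−ω_c) = −78(ω_r−ω_c),  ω_r=0, ω_c=1
ω_s = 1 − (78/36)(0−1) = 19/6
ω_s/ω_c = 19/6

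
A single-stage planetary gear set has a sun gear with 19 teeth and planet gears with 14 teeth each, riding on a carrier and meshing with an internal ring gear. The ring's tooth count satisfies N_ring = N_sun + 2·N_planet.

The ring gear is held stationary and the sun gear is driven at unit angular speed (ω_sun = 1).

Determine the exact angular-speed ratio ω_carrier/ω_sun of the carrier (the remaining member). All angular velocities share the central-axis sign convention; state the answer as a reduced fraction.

19/66

N_ring = 19 + 2·14 = 47
19(ω_s−ω_c) = −47(ω_r−ω_c),  ω_r=0, ω_s=1
19(1−ω_c) = −47(0−ω_c)  ⇒  66ω_c = 19  ⇒  ω_c = 19/66
ω_c/ω_s = 19/66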